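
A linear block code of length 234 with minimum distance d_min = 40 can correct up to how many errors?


Correction capability = floor((d-1)/2) = floor((40-1)/2) = 19

19 errors


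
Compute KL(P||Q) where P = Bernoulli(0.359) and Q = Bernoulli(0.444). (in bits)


KL = p*log2(p/q) + (1-p)*log2((1-p)/(1-q)) = 0.359*log2(0.359/0.444) + 0.641*log2(0.641/0.556) = 0.0215

0.0215 bits


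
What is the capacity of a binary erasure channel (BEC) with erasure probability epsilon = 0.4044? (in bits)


C = 1 - epsilon = 1 - 0.4044 = 0.5956

0.5956 bits


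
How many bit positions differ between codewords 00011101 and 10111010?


Count differing positions: ^ . ^ . . ^ ^ ^ = 5 differences

5


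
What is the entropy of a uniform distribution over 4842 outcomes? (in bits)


H = log2(n) = log2(4842) = 12.2414

12.2414 bits


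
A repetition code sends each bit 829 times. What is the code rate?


Rate = k/n = 1/829

1/829


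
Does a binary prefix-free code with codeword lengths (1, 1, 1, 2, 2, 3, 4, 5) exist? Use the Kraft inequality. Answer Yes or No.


Kraft sum = sum(2^(-l_i)) = 2.2188, need <= 1. Result: violated (a binary prefix-free code with these lengths cannot exist)

No


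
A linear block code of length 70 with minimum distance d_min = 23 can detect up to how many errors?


Detection capability = d_min - 1 = 23 - 1 = 22

22 errors


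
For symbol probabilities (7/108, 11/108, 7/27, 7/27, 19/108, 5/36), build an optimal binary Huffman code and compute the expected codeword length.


Huffman construction (repeatedly merge the two least-probable nodes; each merge adds 1 bit to every symbol beneath it): 7/108 + 11/108 = 1/6; 5/36 + 1/6 = 11/36; 19/108 + 7/27 = 47/108; 7/27 + 11/36 = 61/108; 47/108 + 61/108 = 1. Resulting codeword lengths (in the order the probabilities were given): (4, 4, 2, 2, 2, 3). L_avg = sum(p_i * l_i) = 7/108*4 + 11/108*4 + 7/27*2 + 7/27*2 + 19/108*2 + 5/36*3 = 89/36 = 2.4722

2.4722 bits


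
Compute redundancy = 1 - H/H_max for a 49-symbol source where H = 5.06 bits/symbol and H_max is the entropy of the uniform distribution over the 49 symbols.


H_max = log2(K) = log2(49) = 5.6147 bits/symbol. Redundancy = 1 - H/H_max = 1 - 5.06/5.6147 = 1 - 0.9012 = 0.0988

0.0988


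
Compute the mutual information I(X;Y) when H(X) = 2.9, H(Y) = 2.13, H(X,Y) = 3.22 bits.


I(X;Y) = H(X) + H(Y) - H(X,Y) = 2.9 + 2.13 - 3.22 = 1.81

1.81 bits


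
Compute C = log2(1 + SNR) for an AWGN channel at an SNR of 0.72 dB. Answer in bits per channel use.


SNR_linear = 10^(0.72/10) = 1.1803; C = log2(1 + SNR_linear) = log2(1 + 1.1803) = 1.1245

1.1245 bits/channel use


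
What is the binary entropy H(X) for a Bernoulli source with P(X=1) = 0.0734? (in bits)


H = -p*log2(p) - (1-p)*log2(1-p). -0.0734*log2(0.0734) = 0.276577; -0.9266*log2(0.9266) = 0.101909. H = 0.276577 + 0.101909 = 0.3785

0.3785 bits


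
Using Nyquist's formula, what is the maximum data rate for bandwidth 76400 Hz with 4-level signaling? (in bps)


Rate = 2 * B * log2(M) = 2 * 76400 * 2.0 = 305600.0

305600.0 bps


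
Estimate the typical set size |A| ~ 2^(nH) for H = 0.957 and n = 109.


log2|A_typical| = nH = 109 * 0.957 = 104.313, so |A_typical| ~ 2^104.313 = 2.520e+31

2.520e+31


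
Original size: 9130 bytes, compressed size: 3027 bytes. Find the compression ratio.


Ratio = original / compressed = 9130 / 3027 = 3.0162

3.0162


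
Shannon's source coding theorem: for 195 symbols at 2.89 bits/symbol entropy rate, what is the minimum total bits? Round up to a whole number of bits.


Minimum bits >= n * H = 195 * 2.89 = 563.55, rounded up to a whole number of bits = 564

564 bits


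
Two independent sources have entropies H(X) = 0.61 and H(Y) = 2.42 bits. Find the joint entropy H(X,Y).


For independent variables, H(X,Y) = H(X) + H(Y) = 0.61 + 2.42 = 3.03

3.03 bits


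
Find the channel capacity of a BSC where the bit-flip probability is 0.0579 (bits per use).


H(p) = -p*log2(p) - (1-p)*log2(1-p) = -0.0579*log2(0.0579) - 0.9421*log2(0.9421) = 0.237986 + 0.081066 = 0.3191. C = 1 - H(p) = 1 - 0.3191 = 0.6809

0.6809 bits


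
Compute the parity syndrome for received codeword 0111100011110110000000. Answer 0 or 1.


Syndrome = XOR of all bits = 0 XOR 1 XOR 1 XOR 1 XOR 1 XOR 0 XOR 0 XOR 0 XOR 1 XOR 1 XOR 1 XOR 1 XOR 0 XOR 1 XOR 1 XOR 0 XOR 0 XOR 0 XOR 0 XOR 0 XOR 0 XOR 0 = 0

0


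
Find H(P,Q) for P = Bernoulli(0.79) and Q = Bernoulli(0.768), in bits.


H(P,Q) = -p*log2(q) - (1-p)*log2(1-q). -0.79*log2(0.768) = 0.300849; -0.21*log2(0.232) = 0.442639. H(P,Q) = 0.300849 + 0.442639 = 0.7435

0.7435 bits


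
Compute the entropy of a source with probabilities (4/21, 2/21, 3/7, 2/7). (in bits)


H = -sum(p_i * log2(p_i)). Terms: -(4/21)*log2(4/21) = 0.455680; -(2/21)*log2(2/21) = 0.323078; -(3/7)*log2(3/7) = 0.523882; -(2/7)*log2(2/7) = 0.516387. H = 0.455680 + 0.323078 + 0.523882 + 0.516387 = 1.819

1.819 bits


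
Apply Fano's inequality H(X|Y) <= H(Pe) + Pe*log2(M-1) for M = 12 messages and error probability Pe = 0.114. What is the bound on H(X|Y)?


H(Pe) = -Pe*log2(Pe) - (1-Pe)*log2(1-Pe) = -0.114*log2(0.114) - 0.886*log2(0.886) = 0.357150 + 0.154715 = 0.5119. Pe*log2(M-1) = 0.114*log2(11) = 0.394375. Bound = H(Pe) + Pe*log2(M-1) = 0.357150 + 0.154715 + 0.394375 = 0.9062

0.9062 bits


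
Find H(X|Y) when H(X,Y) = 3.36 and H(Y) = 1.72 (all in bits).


H(X|Y) = H(X,Y) - H(Y) = 3.36 - 1.72 = 1.64

1.64 bits


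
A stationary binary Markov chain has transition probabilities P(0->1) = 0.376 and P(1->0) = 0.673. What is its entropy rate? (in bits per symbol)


Stationary distribution: pi_0 = p10/(p01+p10) = 0.6416, pi_1 = 0.3584. Entropy rate H' = pi_0*H(p01) + pi_1*H(p10) = 0.6416*0.9552 + 0.3584*0.9118 = 0.9396

0.9396 bits/symbol


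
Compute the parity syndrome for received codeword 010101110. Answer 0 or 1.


Syndrome = XOR of all bits = 0 XOR 1 XOR 0 XOR 1 XOR 0 XOR 1 XOR 1 XOR 1 XOR 0 = 1

1


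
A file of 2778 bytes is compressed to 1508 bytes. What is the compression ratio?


Ratio = original / compressed = 2778 / 1508 = 1.8422

1.8422


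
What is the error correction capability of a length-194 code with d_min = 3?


Correction capability = floor((d-1)/2) = floor((3-1)/2) = 1

1 errors


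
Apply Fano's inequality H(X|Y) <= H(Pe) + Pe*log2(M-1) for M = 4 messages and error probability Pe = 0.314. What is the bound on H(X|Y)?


H(Pe) = -Pe*log2(Pe) - (1-Pe)*log2(1-Pe) = -0.314*log2(0.314) - 0.686*log2(0.686) = 0.524745 + 0.372992 = 0.8977. Pe*log2(M-1) = 0.314*log2(3) = 0.497678. Bound = H(Pe) + Pe*log2(M-1) = 0.524745 + 0.372992 + 0.497678 = 1.3954

1.3954 bits


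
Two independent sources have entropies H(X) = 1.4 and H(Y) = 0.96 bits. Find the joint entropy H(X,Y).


For independent variables, H(X,Y) = H(X) + H(Y) = 1.4 + 0.96 = 2.36

2.36 bits


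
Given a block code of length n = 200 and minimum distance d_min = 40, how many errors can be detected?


Detection capability = d_min - 1 = 40 - 1 = 39

39 errors


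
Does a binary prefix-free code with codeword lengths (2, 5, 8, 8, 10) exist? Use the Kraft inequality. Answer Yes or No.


Kraft sum = sum(2^(-l_i)) = 0.29, need <= 1. Result: satisfied (a binary prefix-free code with these lengths exists)

Yes


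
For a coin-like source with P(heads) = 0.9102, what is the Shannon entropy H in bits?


H = -p*log2(p) - (1-p)*log2(1-p). -0.9102*log2(0.9102) = 0.123555; -0.0898*log2(0.0898) = 0.312247. H = 0.123555 + 0.312247 = 0.4358

0.4358 bits


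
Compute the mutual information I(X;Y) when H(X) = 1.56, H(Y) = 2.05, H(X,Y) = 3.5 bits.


I(X;Y) = H(X) + H(Y) - H(X,Y) = 1.56 + 2.05 - 3.5 = 0.11

0.11 bits


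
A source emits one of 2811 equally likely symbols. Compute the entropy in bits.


H = log2(n) = log2(2811) = 11.4569

11.4569 bits


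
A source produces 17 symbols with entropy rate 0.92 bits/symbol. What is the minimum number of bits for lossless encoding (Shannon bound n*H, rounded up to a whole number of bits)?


Minimum bits >= n * H = 17 * 0.92 = 15.64, rounded up to a whole number of bits = 16

16 bits


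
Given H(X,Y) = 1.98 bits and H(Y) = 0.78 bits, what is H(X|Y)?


H(X|Y) = H(X,Y) - H(Y) = 1.98 - 0.78 = 1.2

1.2 bits


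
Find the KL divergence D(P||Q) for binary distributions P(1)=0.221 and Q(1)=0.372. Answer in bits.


KL = p*log2(p/q) + (1-p)*log2((1-p)/(1-q)) = 0.221*log2(0.221/0.372) + 0.779*log2(0.779/0.628) = 0.0761

0.0761 bits


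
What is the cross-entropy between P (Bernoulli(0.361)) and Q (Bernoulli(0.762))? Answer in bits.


H(P,Q) = -p*log2(q) - (1-p)*log2(1-q). -0.361*log2(0.762) = 0.141561; -0.639*log2(0.238) = 1.323348. H(P,Q) = 0.141561 + 1.323348 = 1.4649

1.4649 bits


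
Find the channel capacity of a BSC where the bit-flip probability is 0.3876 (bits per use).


H(p) = -p*log2(p) - (1-p)*log2(1-p) = -0.3876*log2(0.3876) - 0.6124*log2(0.6124) = 0.529989 + 0.433245 = 0.9632. C = 1 - H(p) = 1 - 0.9632 = 0.0368

0.0368 bits


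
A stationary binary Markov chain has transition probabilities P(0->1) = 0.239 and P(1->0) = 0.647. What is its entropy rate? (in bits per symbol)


Stationary distribution: pi_0 = p10/(p01+p10) = 0.7302, pi_1 = 0.2698. Entropy rate H' = pi_0*H(p01) + pi_1*H(p10) = 0.7302*0.7934 + 0.2698*0.9367 = 0.832

0.832 bits/symbol


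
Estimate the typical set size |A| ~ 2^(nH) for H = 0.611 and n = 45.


log2|A_typical| = nH = 45 * 0.611 = 27.495, so |A_typical| ~ 2^27.495 = 1.892e+08

1.892e+08


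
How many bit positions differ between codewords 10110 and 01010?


Count differing positions: ^ ^ ^ . . = 3 differences

3


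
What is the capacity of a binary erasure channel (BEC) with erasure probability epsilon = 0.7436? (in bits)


C = 1 - epsilon = 1 - 0.7436 = 0.2564

0.2564 bits


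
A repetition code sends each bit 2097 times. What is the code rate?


Rate = k/n = 1/2097

1/2097


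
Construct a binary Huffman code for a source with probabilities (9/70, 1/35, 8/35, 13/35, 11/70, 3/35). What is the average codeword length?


Huffman construction (repeatedly merge the two least-probable nodes; each merge adds 1 bit to every symbol beneath it): 1/35 + 3/35 = 4/35; 4/35 + 9/70 = 17/70; 11/70 + 8/35 = 27/70; 17/70 + 13/35 = 43/70; 27/70 + 43/70 = 1. Resulting codeword lengths (in the order the probabilities were given): (3, 4, 2, 2, 2, 4). L_avg = sum(p_i * l_i) = 9/70*3 + 1/35*4 + 8/35*2 + 13/35*2 + 11/70*2 + 3/35*4 = 33/14 = 2.3571

2.3571 bits


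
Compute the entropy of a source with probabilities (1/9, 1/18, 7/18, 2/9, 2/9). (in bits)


H = -sum(p_i * log2(p_i)). Terms: -(1/9)*log2(1/9) = 0.352214; -(1/18)*log2(1/18) = 0.231663; -(7/18)*log2(7/18) = 0.529888; -(2/9)*log2(2/9) = 0.482206; -(2/9)*log2(2/9) = 0.482206. H = 0.352214 + 0.231663 + 0.529888 + 0.482206 + 0.482206 = 2.0782

2.0782 bits


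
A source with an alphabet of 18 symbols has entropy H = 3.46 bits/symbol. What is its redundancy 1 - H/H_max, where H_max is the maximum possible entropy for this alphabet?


H_max = log2(K) = log2(18) = 4.1699 bits/symbol. Redundancy = 1 - H/H_max = 1 - 3.46/4.1699 = 1 - 0.8298 = 0.1702

0.1702


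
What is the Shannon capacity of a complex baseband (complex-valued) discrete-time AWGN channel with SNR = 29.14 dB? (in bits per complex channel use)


SNR_linear = 10^(29.14/10) = 820.3515; C = log2(1 + SNR_linear) = log2(1 + 820.3515) = 9.6819

9.6819 bits/channel use


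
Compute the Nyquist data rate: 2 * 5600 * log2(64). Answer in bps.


Rate = 2 * B * log2(M) = 2 * 5600 * 6.0 = 67200.0

67200.0 bps


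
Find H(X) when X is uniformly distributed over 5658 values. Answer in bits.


H = log2(n) = log2(5658) = 12.4661

12.4661 bits


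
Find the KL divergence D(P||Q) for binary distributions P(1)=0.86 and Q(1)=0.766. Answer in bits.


KL = p*log2(p/q) + (1-p)*log2((1-p)/(1-q)) = 0.86*log2(0.86/0.766) + 0.14*log2(0.14/0.234) = 0.0399

0.0399 bits


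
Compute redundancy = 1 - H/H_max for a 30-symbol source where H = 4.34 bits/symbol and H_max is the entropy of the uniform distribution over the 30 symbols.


H_max = log2(K) = log2(30) = 4.9069 bits/symbol. Redundancy = 1 - H/H_max = 1 - 4.34/4.9069 = 1 - 0.8845 = 0.1155

0.1155


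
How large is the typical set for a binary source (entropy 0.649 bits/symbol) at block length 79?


log2|A_typical| = nH = 79 * 0.649 = 51.271, so |A_typical| ~ 2^51.271 = 2.717e+15

2.717e+15


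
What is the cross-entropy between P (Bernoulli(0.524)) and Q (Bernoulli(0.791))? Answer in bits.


H(P,Q) = -p*log2(q) - (1-p)*log2(1-q). -0.524*log2(0.791) = 0.177243; -0.476*log2(0.209) = 1.075010. H(P,Q) = 0.177243 + 1.075010 = 1.2523

1.2523 bits


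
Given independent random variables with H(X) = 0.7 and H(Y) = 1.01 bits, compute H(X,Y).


For independent variables, H(X,Y) = H(X) + H(Y) = 0.7 + 1.01 = 1.71

1.71 bits


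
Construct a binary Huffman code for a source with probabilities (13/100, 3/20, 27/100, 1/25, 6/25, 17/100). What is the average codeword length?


Huffman construction (repeatedly merge the two least-probable nodes; each merge adds 1 bit to every symbol beneath it): 1/25 + 13/100 = 17/100; 3/20 + 17/100 = 8/25; 17/100 + 6/25 = 41/100; 27/100 + 8/25 = 59/100; 41/100 + 59/100 = 1. Resulting codeword lengths (in the order the probabilities were given): (3, 3, 2, 3, 2, 3). L_avg = sum(p_i * l_i) = 13/100*3 + 3/20*3 + 27/100*2 + 1/25*3 + 6/25*2 + 17/100*3 = 249/100 = 2.49

2.49 bits


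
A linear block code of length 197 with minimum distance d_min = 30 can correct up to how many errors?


Correction capability = floor((d-1)/2) = floor((30-1)/2) = 14

14 errors


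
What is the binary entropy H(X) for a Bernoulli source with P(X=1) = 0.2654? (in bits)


H = -p*log2(p) - (1-p)*log2(1-p). -0.2654*log2(0.2654) = 0.507912; -0.7346*log2(0.7346) = 0.326874. H = 0.507912 + 0.326874 = 0.8348

0.8348 bits


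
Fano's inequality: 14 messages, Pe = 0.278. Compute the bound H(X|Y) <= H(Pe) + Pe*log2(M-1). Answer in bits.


H(Pe) = -Pe*log2(Pe) - (1-Pe)*log2(1-Pe) = -0.278*log2(0.278) - 0.722*log2(0.722) = 0.513422 + 0.339289 = 0.8527. Pe*log2(M-1) = 0.278*log2(13) = 1.028722. Bound = H(Pe) + Pe*log2(M-1) = 0.513422 + 0.339289 + 1.028722 = 1.8814

1.8814 bits


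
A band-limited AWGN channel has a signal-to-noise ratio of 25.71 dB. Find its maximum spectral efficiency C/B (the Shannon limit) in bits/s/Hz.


SNR_linear = 10^(25.71/10) = 372.3917; C/B = log2(1 + SNR_linear) = log2(1 + 372.3917) = 8.5445

8.5445 bits/s/Hz


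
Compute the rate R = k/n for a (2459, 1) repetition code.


Rate = k/n = 1/2459

1/2459


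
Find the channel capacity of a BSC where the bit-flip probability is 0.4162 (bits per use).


H(p) = -p*log2(p) - (1-p)*log2(1-p) = -0.4162*log2(0.4162) - 0.5838*log2(0.5838) = 0.526348 + 0.453294 = 0.9796. C = 1 - H(p) = 1 - 0.9796 = 0.0204

0.0204 bits


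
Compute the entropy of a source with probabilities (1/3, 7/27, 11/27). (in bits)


H = -sum(p_i * log2(p_i)). Terms: -(1/3)*log2(1/3) = 0.528321; -(7/27)*log2(7/27) = 0.504916; -(11/27)*log2(11/27) = 0.527778. H = 0.528321 + 0.504916 + 0.527778 = 1.561

1.561 bits


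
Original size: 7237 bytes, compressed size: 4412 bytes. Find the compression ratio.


Ratio = original / compressed = 7237 / 4412 = 1.6403

1.6403


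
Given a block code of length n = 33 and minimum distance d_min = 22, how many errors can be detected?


Detection capability = d_min - 1 = 22 - 1 = 21

21 errors


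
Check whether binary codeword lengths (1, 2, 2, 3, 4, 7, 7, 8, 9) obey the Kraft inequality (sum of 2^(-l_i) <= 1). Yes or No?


Kraft sum = sum(2^(-l_i)) = 1.209, need <= 1. Result: violated (a binary prefix-free code with these lengths cannot exist)

No


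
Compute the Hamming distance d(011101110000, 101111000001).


Count differing positions: ^ ^ . . ^ . ^ ^ . . . ^ = 6 differences

6


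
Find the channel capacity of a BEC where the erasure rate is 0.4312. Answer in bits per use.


C = 1 - epsilon = 1 - 0.4312 = 0.5688

0.5688 bits


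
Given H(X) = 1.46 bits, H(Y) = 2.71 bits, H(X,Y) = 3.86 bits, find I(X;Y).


I(X;Y) = H(X) + H(Y) - H(X,Y) = 1.46 + 2.71 - 3.86 = 0.31

0.31 bits


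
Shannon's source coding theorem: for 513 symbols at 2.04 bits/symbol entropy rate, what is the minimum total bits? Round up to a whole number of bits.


Minimum bits >= n * H = 513 * 2.04 = 1046.52, rounded up to a whole number of bits = 1047

1047 bits


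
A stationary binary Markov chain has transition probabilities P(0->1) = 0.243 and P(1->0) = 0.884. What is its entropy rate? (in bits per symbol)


Stationary distribution: pi_0 = p10/(p01+p10) = 0.7844, pi_1 = 0.2156. Entropy rate H' = pi_0*H(p01) + pi_1*H(p10) = 0.7844*0.8 + 0.2156*0.5178 = 0.7391

0.7391 bits/symbol


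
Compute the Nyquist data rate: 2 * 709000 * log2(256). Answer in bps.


Rate = 2 * B * log2(M) = 2 * 709000 * 8.0 = 11344000.0

11344000.0 bps


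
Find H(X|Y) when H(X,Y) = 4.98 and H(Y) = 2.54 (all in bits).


H(X|Y) = H(X,Y) - H(Y) = 4.98 - 2.54 = 2.44

2.44 bits


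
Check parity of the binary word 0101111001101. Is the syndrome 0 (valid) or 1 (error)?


Syndrome = XOR of all bits = 0 XOR 1 XOR 0 XOR 1 XOR 1 XOR 1 XOR 1 XOR 0 XOR 0 XOR 1 XOR 1 XOR 0 XOR 1 = 0

0


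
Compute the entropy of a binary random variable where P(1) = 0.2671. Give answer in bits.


H = -p*log2(p) - (1-p)*log2(1-p). -0.2671*log2(0.2671) = 0.508705; -0.7329*log2(0.7329) = 0.328568. H = 0.508705 + 0.328568 = 0.8373

0.8373 bits


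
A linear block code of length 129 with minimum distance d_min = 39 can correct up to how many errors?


Correction capability = floor((d-1)/2) = floor((39-1)/2) = 19

19 errors


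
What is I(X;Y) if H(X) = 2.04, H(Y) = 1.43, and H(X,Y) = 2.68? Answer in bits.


I(X;Y) = H(X) + H(Y) - H(X,Y) = 2.04 + 1.43 - 2.68 = 0.79

0.79 bits


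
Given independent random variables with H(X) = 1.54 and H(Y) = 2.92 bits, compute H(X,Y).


For independent variables, H(X,Y) = H(X) + H(Y) = 1.54 + 2.92 = 4.46

4.46 bits


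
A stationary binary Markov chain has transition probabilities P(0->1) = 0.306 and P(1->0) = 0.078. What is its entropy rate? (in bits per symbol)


Stationary distribution: pi_0 = p10/(p01+p10) = 0.2031, pi_1 = 0.7969. Entropy rate H' = pi_0*H(p01) + pi_1*H(p10) = 0.2031*0.8885 + 0.7969*0.3951 = 0.4953

0.4953 bits/symbol


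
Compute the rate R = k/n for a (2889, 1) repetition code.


Rate = k/n = 1/2889

1/2889


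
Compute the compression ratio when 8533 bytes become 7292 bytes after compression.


Ratio = original / compressed = 8533 / 7292 = 1.1702

1.1702


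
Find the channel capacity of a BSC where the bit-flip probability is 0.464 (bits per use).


H(p) = -p*log2(p) - (1-p)*log2(1-p) = -0.464*log2(0.464) - 0.536*log2(0.536) = 0.514021 + 0.482237 = 0.9963. C = 1 - H(p) = 1 - 0.9963 = 0.0037

0.0037 bits


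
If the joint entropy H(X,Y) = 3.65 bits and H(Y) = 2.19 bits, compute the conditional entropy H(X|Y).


H(X|Y) = H(X,Y) - H(Y) = 3.65 - 2.19 = 1.46

1.46 bits


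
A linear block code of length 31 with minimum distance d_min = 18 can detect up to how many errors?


Detection capability = d_min - 1 = 18 - 1 = 17

17 errors


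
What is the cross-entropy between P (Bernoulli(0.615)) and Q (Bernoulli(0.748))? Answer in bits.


H(P,Q) = -p*log2(q) - (1-p)*log2(1-q). -0.615*log2(0.748) = 0.257617; -0.385*log2(0.252) = 0.765574. H(P,Q) = 0.257617 + 0.765574 = 1.0232

1.0232 bits


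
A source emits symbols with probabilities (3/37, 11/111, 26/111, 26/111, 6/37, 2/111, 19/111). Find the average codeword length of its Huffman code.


Huffman construction (repeatedly merge the two least-probable nodes; each merge adds 1 bit to every symbol beneath it): 2/111 + 3/37 = 11/111; 11/111 + 11/111 = 22/111; 6/37 + 19/111 = 1/3; 22/111 + 26/111 = 16/37; 26/111 + 1/3 = 21/37; 16/37 + 21/37 = 1. Resulting codeword lengths (in the order the probabilities were given): (4, 3, 2, 2, 3, 4, 3). L_avg = sum(p_i * l_i) = 3/37*4 + 11/111*3 + 26/111*2 + 26/111*2 + 6/37*3 + 2/111*4 + 19/111*3 = 292/111 = 2.6306

2.6306 bits


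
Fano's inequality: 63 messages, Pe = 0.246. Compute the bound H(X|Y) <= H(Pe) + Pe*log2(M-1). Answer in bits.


H(Pe) = -Pe*log2(Pe) - (1-Pe)*log2(1-Pe) = -0.246*log2(0.246) - 0.754*log2(0.754) = 0.497724 + 0.307152 = 0.8049. Pe*log2(M-1) = 0.246*log2(62) = 1.464732. Bound = H(Pe) + Pe*log2(M-1) = 0.497724 + 0.307152 + 1.464732 = 2.2696

2.2696 bits


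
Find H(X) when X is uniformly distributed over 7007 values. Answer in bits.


H = log2(n) = log2(7007) = 12.7746

12.7746 bits


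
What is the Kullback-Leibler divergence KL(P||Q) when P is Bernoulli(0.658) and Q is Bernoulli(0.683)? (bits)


KL = p*log2(p/q) + (1-p)*log2((1-p)/(1-q)) = 0.658*log2(0.658/0.683) + 0.342*log2(0.342/0.317) = 0.0021

0.0021 bits


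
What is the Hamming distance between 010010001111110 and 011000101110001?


Count differing positions: . . ^ . ^ . ^ . . . . ^ ^ ^ ^ = 7 differences

7


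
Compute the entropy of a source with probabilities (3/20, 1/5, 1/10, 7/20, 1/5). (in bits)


H = -sum(p_i * log2(p_i)). Terms: -(3/20)*log2(3/20) = 0.410545; -(1/5)*log2(1/5) = 0.464386; -(1/10)*log2(1/10) = 0.332193; -(7/20)*log2(7/20) = 0.530101; -(1/5)*log2(1/5) = 0.464386. H = 0.410545 + 0.464386 + 0.332193 + 0.530101 + 0.464386 = 2.2016

2.2016 bits


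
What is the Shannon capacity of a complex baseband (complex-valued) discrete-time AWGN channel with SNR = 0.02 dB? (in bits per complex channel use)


SNR_linear = 10^(0.02/10) = 1.0046; C = log2(1 + SNR_linear) = log2(1 + 1.0046) = 1.0033

1.0033 bits/channel use


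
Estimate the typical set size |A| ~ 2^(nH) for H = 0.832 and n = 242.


log2|A_typical| = nH = 242 * 0.832 = 201.344, so |A_typical| ~ 2^201.344 = 4.079e+60

4.079e+60


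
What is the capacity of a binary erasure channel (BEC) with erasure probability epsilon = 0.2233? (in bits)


C = 1 - epsilon = 1 - 0.2233 = 0.7767

0.7767 bits


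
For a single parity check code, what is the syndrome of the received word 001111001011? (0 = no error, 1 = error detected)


Syndrome = XOR of all bits = 0 XOR 0 XOR 1 XOR 1 XOR 1 XOR 1 XOR 0 XOR 0 XOR 1 XOR 0 XOR 1 XOR 1 = 1

1


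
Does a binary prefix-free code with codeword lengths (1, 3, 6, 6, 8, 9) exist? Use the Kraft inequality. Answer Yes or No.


Kraft sum = sum(2^(-l_i)) = 0.6621, need <= 1. Result: satisfied (a binary prefix-free code with these lengths exists)

Yes


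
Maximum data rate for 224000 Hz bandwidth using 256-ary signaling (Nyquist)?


Rate = 2 * B * log2(M) = 2 * 224000 * 8.0 = 3584000.0

3584000.0 bps


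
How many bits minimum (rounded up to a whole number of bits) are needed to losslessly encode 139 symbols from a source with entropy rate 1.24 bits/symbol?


Minimum bits >= n * H = 139 * 1.24 = 172.36, rounded up to a whole number of bits = 173

173 bits


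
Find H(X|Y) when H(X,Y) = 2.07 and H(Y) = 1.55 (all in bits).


H(X|Y) = H(X,Y) - H(Y) = 2.07 - 1.55 = 0.52

0.52 bits


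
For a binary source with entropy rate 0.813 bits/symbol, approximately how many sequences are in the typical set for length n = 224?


log2|A_typical| = nH = 224 * 0.813 = 182.112, so |A_typical| ~ 2^182.112 = 6.625e+54

6.625e+54


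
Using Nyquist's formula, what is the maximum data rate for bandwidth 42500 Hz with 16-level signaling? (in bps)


Rate = 2 * B * log2(M) = 2 * 42500 * 4.0 = 340000.0

340000.0 bps


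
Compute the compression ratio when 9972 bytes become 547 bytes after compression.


Ratio = original / compressed = 9972 / 547 = 18.2303

18.2303


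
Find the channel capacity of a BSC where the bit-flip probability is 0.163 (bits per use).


H(p) = -p*log2(p) - (1-p)*log2(1-p) = -0.163*log2(0.163) - 0.837*log2(0.837) = 0.426580 + 0.214858 = 0.6414. C = 1 - H(p) = 1 - 0.6414 = 0.3586

0.3586 bits


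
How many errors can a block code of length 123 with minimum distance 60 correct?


Correction capability = floor((d-1)/2) = floor((60-1)/2) = 29

29 errors


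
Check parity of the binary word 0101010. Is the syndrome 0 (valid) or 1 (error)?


Syndrome = XOR of all bits = 0 XOR 1 XOR 0 XOR 1 XOR 0 XOR 1 XOR 0 = 1

1


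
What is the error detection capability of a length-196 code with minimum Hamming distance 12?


Detection capability = d_min - 1 = 12 - 1 = 11

11 errors


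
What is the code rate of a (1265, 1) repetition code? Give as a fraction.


Rate = k/n = 1/1265

1/1265


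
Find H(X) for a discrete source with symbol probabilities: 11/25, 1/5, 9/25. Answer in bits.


H = -sum(p_i * log2(p_i)). Terms: -(11/25)*log2(11/25) = 0.521147; -(1/5)*log2(1/5) = 0.464386; -(9/25)*log2(9/25) = 0.530615. H = 0.521147 + 0.464386 + 0.530615 = 1.5161

1.5161 bits


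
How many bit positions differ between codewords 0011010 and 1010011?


Count differing positions: ^ . . ^ . . ^ = 3 differences

3


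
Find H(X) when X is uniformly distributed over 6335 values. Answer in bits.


H = log2(n) = log2(6335) = 12.6291

12.6291 bits


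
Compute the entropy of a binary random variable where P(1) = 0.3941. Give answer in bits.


H = -p*log2(p) - (1-p)*log2(1-p). -0.3941*log2(0.3941) = 0.529421; -0.6059*log2(0.6059) = 0.437974. H = 0.529421 + 0.437974 = 0.9674

0.9674 bits


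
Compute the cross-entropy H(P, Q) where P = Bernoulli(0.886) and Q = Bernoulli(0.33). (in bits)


H(P,Q) = -p*log2(q) - (1-p)*log2(1-q). -0.886*log2(0.33) = 1.417123; -0.114*log2(0.67) = 0.065865. H(P,Q) = 1.417123 + 0.065865 = 1.483

1.483 bits


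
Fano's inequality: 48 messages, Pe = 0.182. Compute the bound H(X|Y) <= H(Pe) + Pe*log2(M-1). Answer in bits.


H(Pe) = -Pe*log2(Pe) - (1-Pe)*log2(1-Pe) = -0.182*log2(0.182) - 0.818*log2(0.818) = 0.447354 + 0.237079 = 0.6844. Pe*log2(M-1) = 0.182*log2(47) = 1.010935. Bound = H(Pe) + Pe*log2(M-1) = 0.447354 + 0.237079 + 1.010935 = 1.6954

1.6954 bits


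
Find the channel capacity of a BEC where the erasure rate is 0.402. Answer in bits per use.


C = 1 - epsilon = 1 - 0.402 = 0.598

0.598 bits


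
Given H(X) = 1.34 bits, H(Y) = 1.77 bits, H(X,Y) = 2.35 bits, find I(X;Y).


I(X;Y) = H(X) + H(Y) - H(X,Y) = 1.34 + 1.77 - 2.35 = 0.76

0.76 bits


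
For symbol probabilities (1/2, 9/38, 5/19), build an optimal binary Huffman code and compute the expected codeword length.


Huffman construction (repeatedly merge the two least-probable nodes; each merge adds 1 bit to every symbol beneath it): 9/38 + 5/19 = 1/2; 1/2 + 1/2 = 1. Resulting codeword lengths (in the order the probabilities were given): (1, 2, 2). L_avg = sum(p_i * l_i) = 1/2*1 + 9/38*2 + 5/19*2 = 3/2 = 1.5

1.5 bits


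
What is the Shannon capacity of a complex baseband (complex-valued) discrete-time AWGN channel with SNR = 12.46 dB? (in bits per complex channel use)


SNR_linear = 10^(12.46/10) = 17.6198; C = log2(1 + SNR_linear) = log2(1 + 17.6198) = 4.2188

4.2188 bits/channel use


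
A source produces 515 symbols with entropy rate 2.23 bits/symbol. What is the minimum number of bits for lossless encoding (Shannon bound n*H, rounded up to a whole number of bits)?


Minimum bits >= n * H = 515 * 2.23 = 1148.45, rounded up to a whole number of bits = 1149

1149 bits


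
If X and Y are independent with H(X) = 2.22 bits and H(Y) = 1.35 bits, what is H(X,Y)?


For independent variables, H(X,Y) = H(X) + H(Y) = 2.22 + 1.35 = 3.57

3.57 bits


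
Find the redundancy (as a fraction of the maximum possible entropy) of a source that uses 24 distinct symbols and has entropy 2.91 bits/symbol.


H_max = log2(K) = log2(24) = 4.585 bits/symbol. Redundancy = 1 - H/H_max = 1 - 2.91/4.585 = 1 - 0.6347 = 0.3653

0.3653


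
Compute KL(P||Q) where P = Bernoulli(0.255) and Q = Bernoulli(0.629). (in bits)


KL = p*log2(p/q) + (1-p)*log2((1-p)/(1-q)) = 0.255*log2(0.255/0.629) + 0.745*log2(0.745/0.371) = 0.4172

0.4172 bits


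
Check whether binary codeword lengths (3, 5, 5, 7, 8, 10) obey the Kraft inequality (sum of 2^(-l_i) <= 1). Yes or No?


Kraft sum = sum(2^(-l_i)) = 0.2002, need <= 1. Result: satisfied (a binary prefix-free code with these lengths exists)

Yes


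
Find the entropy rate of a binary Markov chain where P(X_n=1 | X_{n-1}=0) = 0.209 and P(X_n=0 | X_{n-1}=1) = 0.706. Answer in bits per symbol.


Stationary distribution: pi_0 = p10/(p01+p10) = 0.7716, pi_1 = 0.2284. Entropy rate H' = pi_0*H(p01) + pi_1*H(p10) = 0.7716*0.7396 + 0.2284*0.8738 = 0.7702

0.7702 bits/symbol


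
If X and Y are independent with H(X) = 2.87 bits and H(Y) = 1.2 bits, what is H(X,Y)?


For independent variables, H(X,Y) = H(X) + H(Y) = 2.87 + 1.2 = 4.07

4.07 bits


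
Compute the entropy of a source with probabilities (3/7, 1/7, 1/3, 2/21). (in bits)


H = -sum(p_i * log2(p_i)). Terms: -(3/7)*log2(3/7) = 0.523882; -(1/7)*log2(1/7) = 0.401051; -(1/3)*log2(1/3) = 0.528321; -(2/21)*log2(2/21) = 0.323078. H = 0.523882 + 0.401051 + 0.528321 + 0.323078 = 1.7763

1.7763 bits


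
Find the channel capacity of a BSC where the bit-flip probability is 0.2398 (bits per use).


H(p) = -p*log2(p) - (1-p)*log2(1-p) = -0.2398*log2(0.2398) - 0.7602*log2(0.7602) = 0.494011 + 0.300696 = 0.7947. C = 1 - H(p) = 1 - 0.7947 = 0.2053

0.2053 bits


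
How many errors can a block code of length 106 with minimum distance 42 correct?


Correction capability = floor((d-1)/2) = floor((42-1)/2) = 20

20 errors


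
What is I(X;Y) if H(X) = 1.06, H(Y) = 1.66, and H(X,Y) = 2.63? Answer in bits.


I(X;Y) = H(X) + H(Y) - H(X,Y) = 1.06 + 1.66 - 2.63 = 0.09

0.09 bits


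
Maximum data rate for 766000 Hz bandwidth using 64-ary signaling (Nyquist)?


Rate = 2 * B * log2(M) = 2 * 766000 * 6.0 = 9192000.0

9192000.0 bps


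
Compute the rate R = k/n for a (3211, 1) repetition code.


Rate = k/n = 1/3211

1/3211


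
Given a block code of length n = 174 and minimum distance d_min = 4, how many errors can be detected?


Detection capability = d_min - 1 = 4 - 1 = 3

3 errors


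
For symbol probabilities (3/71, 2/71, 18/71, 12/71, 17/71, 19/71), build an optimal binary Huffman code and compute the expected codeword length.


Huffman construction (repeatedly merge the two least-probable nodes; each merge adds 1 bit to every symbol beneath it): 2/71 + 3/71 = 5/71; 5/71 + 12/71 = 17/71; 17/71 + 17/71 = 34/71; 18/71 + 19/71 = 37/71; 34/71 + 37/71 = 1. Resulting codeword lengths (in the order the probabilities were given): (4, 4, 2, 3, 2, 2). L_avg = sum(p_i * l_i) = 3/71*4 + 2/71*4 + 18/71*2 + 12/71*3 + 17/71*2 + 19/71*2 = 164/71 = 2.3099

2.3099 bits


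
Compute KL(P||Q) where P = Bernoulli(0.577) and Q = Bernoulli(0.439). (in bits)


KL = p*log2(p/q) + (1-p)*log2((1-p)/(1-q)) = 0.577*log2(0.577/0.439) + 0.423*log2(0.423/0.561) = 0.0552

0.0552 bits


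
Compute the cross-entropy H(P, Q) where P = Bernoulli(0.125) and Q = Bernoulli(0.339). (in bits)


H(P,Q) = -p*log2(q) - (1-p)*log2(1-q). -0.125*log2(0.339) = 0.195080; -0.875*log2(0.661) = 0.522618. H(P,Q) = 0.195080 + 0.522618 = 0.7177

0.7177 bits


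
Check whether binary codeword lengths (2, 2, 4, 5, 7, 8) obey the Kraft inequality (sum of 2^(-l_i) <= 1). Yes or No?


Kraft sum = sum(2^(-l_i)) = 0.6055, need <= 1. Result: satisfied (a binary prefix-free code with these lengths exists)

Yes


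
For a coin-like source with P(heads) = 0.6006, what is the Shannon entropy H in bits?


H = -p*log2(p) - (1-p)*log2(1-p). -0.6006*log2(0.6006) = 0.441755; -0.3994*log2(0.3994) = 0.528843. H = 0.441755 + 0.528843 = 0.9706

0.9706 bits


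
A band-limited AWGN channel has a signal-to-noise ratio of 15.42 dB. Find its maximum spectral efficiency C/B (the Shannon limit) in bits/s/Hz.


SNR_linear = 10^(15.42/10) = 34.8337; C/B = log2(1 + SNR_linear) = log2(1 + 34.8337) = 5.1632

5.1632 bits/s/Hz


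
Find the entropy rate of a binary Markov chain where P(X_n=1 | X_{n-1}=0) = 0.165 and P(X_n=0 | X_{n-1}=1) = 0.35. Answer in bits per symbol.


Stationary distribution: pi_0 = p10/(p01+p10) = 0.6796, pi_1 = 0.3204. Entropy rate H' = pi_0*H(p01) + pi_1*H(p10) = 0.6796*0.6461 + 0.3204*0.9341 = 0.7384

0.7384 bits/symbol


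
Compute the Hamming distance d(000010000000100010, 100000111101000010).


Count differing positions: ^ . . . ^ . ^ ^ ^ ^ . ^ ^ . . . . . = 8 differences

8


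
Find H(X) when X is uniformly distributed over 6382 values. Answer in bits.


H = log2(n) = log2(6382) = 12.6398

12.6398 bits


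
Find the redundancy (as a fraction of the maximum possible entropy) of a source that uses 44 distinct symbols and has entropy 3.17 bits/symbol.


H_max = log2(K) = log2(44) = 5.4594 bits/symbol. Redundancy = 1 - H/H_max = 1 - 3.17/5.4594 = 1 - 0.5806 = 0.4194

0.4194


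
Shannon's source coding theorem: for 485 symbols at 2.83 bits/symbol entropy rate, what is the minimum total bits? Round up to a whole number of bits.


Minimum bits >= n * H = 485 * 2.83 = 1372.55, rounded up to a whole number of bits = 1373

1373 bits


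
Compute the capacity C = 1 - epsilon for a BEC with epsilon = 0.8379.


C = 1 - epsilon = 1 - 0.8379 = 0.1621

0.1621 bits


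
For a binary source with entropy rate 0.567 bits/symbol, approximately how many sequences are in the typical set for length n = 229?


log2|A_typical| = nH = 229 * 0.567 = 129.843, so |A_typical| ~ 2^129.843 = 1.221e+39

1.221e+39


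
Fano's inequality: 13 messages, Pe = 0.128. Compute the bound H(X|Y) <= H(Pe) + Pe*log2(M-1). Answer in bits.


H(Pe) = -Pe*log2(Pe) - (1-Pe)*log2(1-Pe) = -0.128*log2(0.128) - 0.872*log2(0.872) = 0.379620 + 0.172307 = 0.5519. Pe*log2(M-1) = 0.128*log2(12) = 0.458875. Bound = H(Pe) + Pe*log2(M-1) = 0.379620 + 0.172307 + 0.458875 = 1.0108

1.0108 bits


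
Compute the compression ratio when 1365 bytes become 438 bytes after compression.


Ratio = original / compressed = 1365 / 438 = 3.1164

3.1164


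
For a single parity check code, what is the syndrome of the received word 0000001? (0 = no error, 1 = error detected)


Syndrome = XOR of all bits = 0 XOR 0 XOR 0 XOR 0 XOR 0 XOR 0 XOR 1 = 1

1


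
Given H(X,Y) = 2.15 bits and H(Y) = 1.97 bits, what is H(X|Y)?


H(X|Y) = H(X,Y) - H(Y) = 2.15 - 1.97 = 0.18

0.18 bits


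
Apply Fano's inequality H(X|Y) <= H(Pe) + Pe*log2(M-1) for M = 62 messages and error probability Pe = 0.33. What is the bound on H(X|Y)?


H(Pe) = -Pe*log2(Pe) - (1-Pe)*log2(1-Pe) = -0.33*log2(0.33) - 0.67*log2(0.67) = 0.527822 + 0.387104 = 0.9149. Pe*log2(M-1) = 0.33*log2(61) = 1.957143. Bound = H(Pe) + Pe*log2(M-1) = 0.527822 + 0.387104 + 1.957143 = 2.8721

2.8721 bits


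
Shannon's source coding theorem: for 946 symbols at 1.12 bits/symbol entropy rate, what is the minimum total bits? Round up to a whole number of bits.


Minimum bits >= n * H = 946 * 1.12 = 1059.52, rounded up to a whole number of bits = 1060

1060 bits


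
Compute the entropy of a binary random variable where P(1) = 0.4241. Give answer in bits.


H = -p*log2(p) - (1-p)*log2(1-p). -0.4241*log2(0.4241) = 0.524834; -0.5759*log2(0.5759) = 0.458480. H = 0.524834 + 0.458480 = 0.9833

0.9833 bits


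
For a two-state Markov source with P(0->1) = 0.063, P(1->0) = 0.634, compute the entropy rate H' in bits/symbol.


Stationary distribution: pi_0 = p10/(p01+p10) = 0.9096, pi_1 = 0.0904. Entropy rate H' = pi_0*H(p01) + pi_1*H(p10) = 0.9096*0.3392 + 0.0904*0.9476 = 0.3942

0.3942 bits/symbol


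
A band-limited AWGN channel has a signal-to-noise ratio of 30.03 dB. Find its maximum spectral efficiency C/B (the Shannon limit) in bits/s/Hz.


SNR_linear = 10^(30.03/10) = 1006.9317; C/B = log2(1 + SNR_linear) = log2(1 + 1006.9317) = 9.9772

9.9772 bits/s/Hz


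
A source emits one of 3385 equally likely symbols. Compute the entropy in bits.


H = log2(n) = log2(3385) = 11.7249

11.7249 bits


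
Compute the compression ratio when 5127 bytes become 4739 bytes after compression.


Ratio = original / compressed = 5127 / 4739 = 1.0819

1.0819


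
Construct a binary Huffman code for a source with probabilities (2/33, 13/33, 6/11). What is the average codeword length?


Huffman construction (repeatedly merge the two least-probable nodes; each merge adds 1 bit to every symbol beneath it): 2/33 + 13/33 = 5/11; 5/11 + 6/11 = 1. Resulting codeword lengths (in the order the probabilities were given): (2, 2, 1). L_avg = sum(p_i * l_i) = 2/33*2 + 13/33*2 + 6/11*1 = 16/11 = 1.4545

1.4545 bits


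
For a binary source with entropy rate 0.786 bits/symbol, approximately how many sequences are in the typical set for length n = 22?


log2|A_typical| = nH = 22 * 0.786 = 17.292, so |A_typical| ~ 2^17.292 = 1.605e+05

1.605e+05


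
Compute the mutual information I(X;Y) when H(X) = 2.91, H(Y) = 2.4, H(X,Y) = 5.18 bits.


I(X;Y) = H(X) + H(Y) - H(X,Y) = 2.91 + 2.4 - 5.18 = 0.13

0.13 bits


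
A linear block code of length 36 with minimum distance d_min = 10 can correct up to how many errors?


Correction capability = floor((d-1)/2) = floor((10-1)/2) = 4

4 errors


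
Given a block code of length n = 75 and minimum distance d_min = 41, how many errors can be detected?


Detection capability = d_min - 1 = 41 - 1 = 40

40 errors


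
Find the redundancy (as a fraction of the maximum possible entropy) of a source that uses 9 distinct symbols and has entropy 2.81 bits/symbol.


H_max = log2(K) = log2(9) = 3.1699 bits/symbol. Redundancy = 1 - H/H_max = 1 - 2.81/3.1699 = 1 - 0.8865 = 0.1135

0.1135


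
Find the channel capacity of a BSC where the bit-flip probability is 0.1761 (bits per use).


H(p) = -p*log2(p) - (1-p)*log2(1-p) = -0.1761*log2(0.1761) - 0.8239*log2(0.8239) = 0.441224 + 0.230246 = 0.6715. C = 1 - H(p) = 1 - 0.6715 = 0.3285

0.3285 bits


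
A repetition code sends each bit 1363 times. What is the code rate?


Rate = k/n = 1/1363

1/1363


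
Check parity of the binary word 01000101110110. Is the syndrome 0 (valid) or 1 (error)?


Syndrome = XOR of all bits = 0 XOR 1 XOR 0 XOR 0 XOR 0 XOR 1 XOR 0 XOR 1 XOR 1 XOR 1 XOR 0 XOR 1 XOR 1 XOR 0 = 1

1


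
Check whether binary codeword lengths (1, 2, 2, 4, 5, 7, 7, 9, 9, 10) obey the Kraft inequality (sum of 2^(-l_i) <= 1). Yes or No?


Kraft sum = sum(2^(-l_i)) = 1.1143, need <= 1. Result: violated (a binary prefix-free code with these lengths cannot exist)

No


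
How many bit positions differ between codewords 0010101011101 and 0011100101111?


Count differing positions: . . . ^ . . ^ ^ ^ . . ^ . = 5 differences

5


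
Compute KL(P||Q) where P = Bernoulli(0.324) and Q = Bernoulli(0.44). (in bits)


KL = p*log2(p/q) + (1-p)*log2((1-p)/(1-q)) = 0.324*log2(0.324/0.44) + 0.676*log2(0.676/0.56) = 0.0406

0.0406 bits


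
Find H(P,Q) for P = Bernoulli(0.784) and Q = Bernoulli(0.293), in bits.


H(P,Q) = -p*log2(q) - (1-p)*log2(1-q). -0.784*log2(0.293) = 1.388486; -0.216*log2(0.707) = 0.108047. H(P,Q) = 1.388486 + 0.108047 = 1.4965

1.4965 bits


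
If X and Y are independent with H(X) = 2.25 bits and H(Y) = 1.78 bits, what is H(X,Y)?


For independent variables, H(X,Y) = H(X) + H(Y) = 2.25 + 1.78 = 4.03

4.03 bits


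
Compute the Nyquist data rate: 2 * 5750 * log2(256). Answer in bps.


Rate = 2 * B * log2(M) = 2 * 5750 * 8.0 = 92000.0

92000.0 bps


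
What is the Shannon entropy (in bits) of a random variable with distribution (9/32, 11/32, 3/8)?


H = -sum(p_i * log2(p_i)). Terms: -(9/32)*log2(9/32) = 0.514709; -(11/32)*log2(11/32) = 0.529570; -(3/8)*log2(3/8) = 0.530639. H = 0.514709 + 0.529570 + 0.530639 = 1.5749

1.5749 bits
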